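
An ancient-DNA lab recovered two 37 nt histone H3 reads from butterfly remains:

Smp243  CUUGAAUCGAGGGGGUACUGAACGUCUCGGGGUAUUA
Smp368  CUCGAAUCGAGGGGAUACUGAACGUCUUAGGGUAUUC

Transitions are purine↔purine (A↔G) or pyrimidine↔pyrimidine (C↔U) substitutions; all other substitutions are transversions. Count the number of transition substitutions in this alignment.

4

Mismatches occur at site 3 (U/C, transition), site 15 (G/A, transition), site 28 (C/U, transition), site 29 (G/A, transition), site 37 (A/C, transversion).
Of the 5 differences, 4 transitions and 1 transversion, so the answer is 4.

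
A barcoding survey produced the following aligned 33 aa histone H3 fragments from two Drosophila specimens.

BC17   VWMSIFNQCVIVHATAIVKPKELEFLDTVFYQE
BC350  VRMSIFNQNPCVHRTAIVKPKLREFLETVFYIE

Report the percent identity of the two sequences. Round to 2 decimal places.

Differing sites — 2:W/R; 9:C/N; 10:V/P; 11:I/C; 14:A/R; 22:E/L; 23:L/R; 27:D/E; 32:Q/I.
24 of the 33 sites match, so the percent identity is 24/33 × 100 = 72.73%.

72.73%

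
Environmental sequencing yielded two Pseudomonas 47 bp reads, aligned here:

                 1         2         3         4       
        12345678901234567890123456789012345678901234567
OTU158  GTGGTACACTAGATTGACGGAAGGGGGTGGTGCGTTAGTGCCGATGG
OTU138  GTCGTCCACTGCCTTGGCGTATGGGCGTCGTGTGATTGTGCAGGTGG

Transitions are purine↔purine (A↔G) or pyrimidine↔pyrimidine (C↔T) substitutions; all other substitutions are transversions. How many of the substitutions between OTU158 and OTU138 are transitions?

Differing sites — 3:G/C (Tv); 6:A/C (Tv); 11:A/G (Ti); 12:G/C (Tv); 13:A/C (Tv); 17:A/G (Ti); 20:G/T (Tv); 22:A/T (Tv); 26:G/C (Tv); 29:G/C (Tv); 33:C/T (Ti); 35:T/A (Tv); 37:A/T (Tv); 42:C/A (Tv); 44:A/G (Ti).
Of the 15 differences, 4 transitions and 11 transversions, so the answer is 4.

4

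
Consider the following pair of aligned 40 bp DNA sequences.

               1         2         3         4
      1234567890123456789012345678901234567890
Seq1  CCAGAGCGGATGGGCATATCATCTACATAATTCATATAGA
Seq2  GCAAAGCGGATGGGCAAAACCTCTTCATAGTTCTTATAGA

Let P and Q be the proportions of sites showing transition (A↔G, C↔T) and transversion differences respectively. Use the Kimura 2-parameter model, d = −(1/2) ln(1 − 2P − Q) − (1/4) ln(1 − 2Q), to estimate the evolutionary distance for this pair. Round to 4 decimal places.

0.2330

The sequences differ at positions 1 (C/G, transversion), 4 (G/A, transition), 17 (T/A, transversion), 19 (T/A, transversion), 21 (A/C, transversion), 25 (A/T, transversion), 30 (A/G, transition), 34 (A/T, transversion).
Of the 8 differences, 2 transitions and 6 transversions over 40 sites: P = 2/40 = 0.050000, Q = 6/40 = 0.150000.
d = −0.5·ln(0.750000) − 0.25·ln(0.700000) = −0.5·(-0.287682) − 0.25·(-0.356675) = 0.2330.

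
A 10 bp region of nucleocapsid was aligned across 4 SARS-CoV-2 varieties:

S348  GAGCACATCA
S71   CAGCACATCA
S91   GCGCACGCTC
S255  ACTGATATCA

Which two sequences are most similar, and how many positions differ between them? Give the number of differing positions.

1

Pairwise Hamming distances:
  S348 vs S71: 1
  S348 vs S91: 5
  S348 vs S255: 5
  S71 vs S91: 6
  S71 vs S255: 5
  S91 vs S255: 8
The smallest is 1, between S348 and S71.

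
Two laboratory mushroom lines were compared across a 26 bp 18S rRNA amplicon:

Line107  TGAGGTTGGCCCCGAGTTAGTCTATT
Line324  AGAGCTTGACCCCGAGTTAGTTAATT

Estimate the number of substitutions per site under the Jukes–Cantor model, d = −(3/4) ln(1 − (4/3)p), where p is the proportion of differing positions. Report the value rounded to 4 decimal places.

The sequences differ at positions 1 (T/A), 5 (G/C), 9 (G/A), 22 (C/T), 23 (T/A).
p = 5/26 = 0.192308.
d = −0.75 · ln(1 − (4/3)·0.192308) = −0.75 · ln(0.743589) = −0.75 · (-0.296267) = 0.2222.

0.2222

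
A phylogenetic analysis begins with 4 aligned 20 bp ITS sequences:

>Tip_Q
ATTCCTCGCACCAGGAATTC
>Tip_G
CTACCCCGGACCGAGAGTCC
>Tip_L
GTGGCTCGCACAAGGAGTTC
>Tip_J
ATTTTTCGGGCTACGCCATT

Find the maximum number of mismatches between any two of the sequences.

Pairwise Hamming distances:
  Tip_Q vs Tip_G: 8
  Tip_Q vs Tip_L: 5
  Tip_Q vs Tip_J: 10
  Tip_G vs Tip_L: 9
  Tip_G vs Tip_J: 14
  Tip_L vs Tip_J: 12
The largest is 14, between Tip_G and Tip_J.

14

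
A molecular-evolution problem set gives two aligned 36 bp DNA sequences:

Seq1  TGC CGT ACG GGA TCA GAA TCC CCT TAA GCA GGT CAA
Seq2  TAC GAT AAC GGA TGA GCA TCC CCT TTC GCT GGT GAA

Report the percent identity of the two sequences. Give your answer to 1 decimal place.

Mismatches occur at site 2 (G→A), site 4 (C→G), site 5 (G→A), site 8 (C→A), site 9 (G→C), site 14 (C→G), site 17 (A→C), site 26 (A→T), site 27 (A→C), site 30 (A→T), site 34 (C→G).
25 of the 36 sites match, so the percent identity is 25/36 × 100 = 69.4%.

69.4%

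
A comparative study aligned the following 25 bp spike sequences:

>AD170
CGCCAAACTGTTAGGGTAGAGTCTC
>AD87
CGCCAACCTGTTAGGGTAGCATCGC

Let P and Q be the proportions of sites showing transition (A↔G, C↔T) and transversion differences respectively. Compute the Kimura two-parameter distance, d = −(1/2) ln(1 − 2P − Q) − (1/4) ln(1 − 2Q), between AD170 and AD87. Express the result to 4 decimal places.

Mismatches occur at site 7 (A↔C, transversion), site 20 (A↔C, transversion), site 21 (G↔A, transition), site 24 (T↔G, transversion).
Of the 4 differences, 1 transition and 3 transversions over 25 sites: P = 1/25 = 0.040000, Q = 3/25 = 0.120000.
d = −0.5·ln(0.800000) − 0.25·ln(0.760000) = −0.5·(-0.223144) − 0.25·(-0.274437) = 0.1802.

0.1802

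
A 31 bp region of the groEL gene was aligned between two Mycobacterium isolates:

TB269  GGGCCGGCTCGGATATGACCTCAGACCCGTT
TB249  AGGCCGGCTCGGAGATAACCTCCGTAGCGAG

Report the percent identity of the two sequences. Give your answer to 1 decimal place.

Differing sites — 1:G/A; 14:T/G; 17:G/A; 23:A/C; 25:A/T; 26:C/A; 27:C/G; 30:T/A; 31:T/G.
22 of the 31 sites match, so the percent identity is 22/31 × 100 = 71.0%.

71.0%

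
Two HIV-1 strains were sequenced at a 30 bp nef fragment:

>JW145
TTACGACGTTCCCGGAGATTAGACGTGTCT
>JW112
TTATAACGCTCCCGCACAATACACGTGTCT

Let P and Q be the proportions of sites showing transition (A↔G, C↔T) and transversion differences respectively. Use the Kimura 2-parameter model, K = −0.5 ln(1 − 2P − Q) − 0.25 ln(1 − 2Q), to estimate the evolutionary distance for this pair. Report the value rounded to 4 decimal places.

0.2803

Differing sites — 4:C/T (Ti); 5:G/A (Ti); 9:T/C (Ti); 15:G/C (Tv); 17:G/C (Tv); 19:T/A (Tv); 22:G/C (Tv).
Of the 7 differences, 3 transitions and 4 transversions over 30 sites: P = 3/30 = 0.100000, Q = 4/30 = 0.133333.
d = −0.5·ln(0.666667) − 0.25·ln(0.733334) = −0.5·(-0.405465) − 0.25·(-0.310154) = 0.2803.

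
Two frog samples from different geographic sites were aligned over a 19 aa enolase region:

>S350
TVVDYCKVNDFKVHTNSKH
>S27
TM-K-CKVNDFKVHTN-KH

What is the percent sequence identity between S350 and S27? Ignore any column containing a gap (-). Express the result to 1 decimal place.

87.5%

Excluding the 3 gap columns leaves 16 comparable sites.
Differing sites — 2:V/M; 4:D/K.
14 of the 16 comparable sites match, so the percent identity is 14/16 × 100 = 87.5%.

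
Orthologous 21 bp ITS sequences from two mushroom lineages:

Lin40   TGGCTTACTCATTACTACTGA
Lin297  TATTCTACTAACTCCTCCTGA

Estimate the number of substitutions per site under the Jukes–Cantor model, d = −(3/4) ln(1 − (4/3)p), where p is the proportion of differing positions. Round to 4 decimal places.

0.5319

Differing sites — 2:G/A; 3:G/T; 4:C/T; 5:T/C; 10:C/A; 12:T/C; 14:A/C; 17:A/C.
p = 8/21 = 0.380952.
d = −0.75 · ln(1 − (4/3)·0.380952) = −0.75 · ln(0.492064) = −0.75 · (-0.709146) = 0.5319.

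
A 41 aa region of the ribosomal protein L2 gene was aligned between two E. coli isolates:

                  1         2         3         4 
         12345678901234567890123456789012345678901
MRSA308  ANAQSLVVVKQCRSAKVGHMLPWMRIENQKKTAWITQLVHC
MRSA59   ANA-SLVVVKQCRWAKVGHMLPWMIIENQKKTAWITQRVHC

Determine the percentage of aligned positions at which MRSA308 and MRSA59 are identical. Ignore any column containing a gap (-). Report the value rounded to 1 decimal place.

Excluding the 1 gap column leaves 40 comparable sites.
Mismatches occur at site 14 (S/W), site 25 (R/I), site 38 (L/R).
37 of the 40 comparable sites match, so the percent identity is 37/40 × 100 = 92.5%.

92.5%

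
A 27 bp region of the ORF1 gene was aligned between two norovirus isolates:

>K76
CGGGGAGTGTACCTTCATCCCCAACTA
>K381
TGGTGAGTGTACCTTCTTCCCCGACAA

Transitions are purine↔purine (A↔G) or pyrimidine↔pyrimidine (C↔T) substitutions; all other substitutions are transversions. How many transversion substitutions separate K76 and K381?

3

Differing sites — 1:C/T (Ti); 4:G/T (Tv); 17:A/T (Tv); 23:A/G (Ti); 26:T/A (Tv).
Of the 5 differences, 2 transitions and 3 transversions, so the answer is 3.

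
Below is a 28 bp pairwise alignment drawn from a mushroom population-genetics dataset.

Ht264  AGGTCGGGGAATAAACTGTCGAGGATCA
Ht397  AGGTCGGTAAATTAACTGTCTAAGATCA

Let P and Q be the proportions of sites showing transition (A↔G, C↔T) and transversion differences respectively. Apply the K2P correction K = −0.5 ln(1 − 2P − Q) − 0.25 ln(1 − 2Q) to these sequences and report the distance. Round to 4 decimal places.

Differing sites — 8:G/T (Tv); 9:G/A (Ti); 13:A/T (Tv); 21:G/T (Tv); 23:G/A (Ti).
Of the 5 differences, 2 transitions and 3 transversions over 28 sites: P = 2/28 = 0.071429, Q = 3/28 = 0.107143.
d = −0.5·ln(0.749999) − 0.25·ln(0.785714) = −0.5·(-0.287683) − 0.25·(-0.241162) = 0.2041.

0.2041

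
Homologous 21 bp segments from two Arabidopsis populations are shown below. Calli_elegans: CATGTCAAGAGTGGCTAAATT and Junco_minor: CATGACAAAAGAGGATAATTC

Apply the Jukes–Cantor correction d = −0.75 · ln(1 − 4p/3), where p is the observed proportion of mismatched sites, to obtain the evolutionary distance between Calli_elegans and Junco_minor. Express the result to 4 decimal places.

Mismatches occur at site 5 (T↔A), site 9 (G↔A), site 12 (T↔A), site 15 (C↔A), site 19 (A↔T), site 21 (T↔C).
p = 6/21 = 0.285714.
d = −0.75 · ln(1 − (4/3)·0.285714) = −0.75 · ln(0.619048) = −0.75 · (-0.479572) = 0.3597.

0.3597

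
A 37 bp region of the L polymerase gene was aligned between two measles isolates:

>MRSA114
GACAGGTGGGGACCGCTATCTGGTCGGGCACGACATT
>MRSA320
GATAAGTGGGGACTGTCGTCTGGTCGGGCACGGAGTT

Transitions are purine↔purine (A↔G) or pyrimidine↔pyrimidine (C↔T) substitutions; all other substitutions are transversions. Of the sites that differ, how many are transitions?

8

The sequences differ at positions 3 (C/T, transition), 5 (G/A, transition), 14 (C/T, transition), 16 (C/T, transition), 17 (T/C, transition), 18 (A/G, transition), 33 (A/G, transition), 34 (C/A, transversion), 35 (A/G, transition).
Of the 9 differences, 8 transitions and 1 transversion, so the answer is 8.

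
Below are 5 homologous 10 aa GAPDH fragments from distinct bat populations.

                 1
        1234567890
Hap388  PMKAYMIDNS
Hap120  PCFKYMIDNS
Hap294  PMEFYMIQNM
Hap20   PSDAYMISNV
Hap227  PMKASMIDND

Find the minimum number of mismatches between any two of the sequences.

Pairwise Hamming distances:
  Hap388 vs Hap120: 3
  Hap388 vs Hap294: 4
  Hap388 vs Hap20: 4
  Hap388 vs Hap227: 2
  Hap120 vs Hap294: 5
  Hap120 vs Hap20: 5
  Hap120 vs Hap227: 5
  Hap294 vs Hap20: 5
  Hap294 vs Hap227: 5
  Hap20 vs Hap227: 5
The smallest is 2, between Hap388 and Hap227.

2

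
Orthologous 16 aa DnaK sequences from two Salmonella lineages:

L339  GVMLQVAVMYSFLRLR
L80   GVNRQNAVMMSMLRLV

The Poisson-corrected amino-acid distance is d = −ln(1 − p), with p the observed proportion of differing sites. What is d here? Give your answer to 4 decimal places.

0.4700

Differing sites — 3:M/N; 4:L/R; 6:V/N; 10:Y/M; 12:F/M; 16:R/V.
p = 6/16 = 0.375000.
d = −ln(1 − 0.375000) = −ln(0.625000) = 0.4700.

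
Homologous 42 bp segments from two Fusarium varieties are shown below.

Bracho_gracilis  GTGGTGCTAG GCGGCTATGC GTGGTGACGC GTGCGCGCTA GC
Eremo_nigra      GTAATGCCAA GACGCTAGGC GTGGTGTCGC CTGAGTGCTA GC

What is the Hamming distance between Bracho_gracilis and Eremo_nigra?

11

The sequences differ at positions 3 (G/A), 4 (G/A), 8 (T/C), 10 (G/A), 12 (C/A), 13 (G/C), 18 (T/G), 27 (A/T), 31 (G/C), 34 (C/A), 36 (C/T).
That gives 11 mismatches out of 42 aligned sites, so the Hamming distance is 11.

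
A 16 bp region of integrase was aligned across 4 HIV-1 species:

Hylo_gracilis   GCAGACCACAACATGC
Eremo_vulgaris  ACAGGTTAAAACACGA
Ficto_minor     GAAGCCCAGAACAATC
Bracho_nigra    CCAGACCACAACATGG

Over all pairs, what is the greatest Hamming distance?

9

Pairwise Hamming distances:
  Hylo_gracilis vs Eremo_vulgaris: 7
  Hylo_gracilis vs Ficto_minor: 5
  Hylo_gracilis vs Bracho_nigra: 2
  Eremo_vulgaris vs Ficto_minor: 9
  Eremo_vulgaris vs Bracho_nigra: 7
  Ficto_minor vs Bracho_nigra: 7
The largest is 9, between Eremo_vulgaris and Ficto_minor.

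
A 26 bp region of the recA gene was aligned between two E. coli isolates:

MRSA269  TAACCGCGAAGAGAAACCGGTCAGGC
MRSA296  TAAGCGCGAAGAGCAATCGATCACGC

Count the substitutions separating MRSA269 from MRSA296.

The sequences differ at positions 4 (C/G), 14 (A/C), 17 (C/T), 20 (G/A), 24 (G/C).
That gives 5 mismatches out of 26 aligned sites, so the Hamming distance is 5.

5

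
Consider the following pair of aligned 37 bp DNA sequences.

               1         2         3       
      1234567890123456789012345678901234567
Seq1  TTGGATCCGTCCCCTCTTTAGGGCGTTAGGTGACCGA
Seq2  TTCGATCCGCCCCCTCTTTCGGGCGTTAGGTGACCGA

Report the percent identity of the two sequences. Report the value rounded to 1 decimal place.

Differing sites — 3:G/C; 10:T/C; 20:A/C.
34 of the 37 sites match, so the percent identity is 34/37 × 100 = 91.9%.

91.9%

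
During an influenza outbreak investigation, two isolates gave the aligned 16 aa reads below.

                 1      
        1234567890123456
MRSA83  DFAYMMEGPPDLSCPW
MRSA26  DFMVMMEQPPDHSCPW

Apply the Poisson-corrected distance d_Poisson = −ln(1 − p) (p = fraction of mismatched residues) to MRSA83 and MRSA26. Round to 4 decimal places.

0.2877

Mismatches occur at site 3 (A/M), site 4 (Y/V), site 8 (G/Q), site 12 (L/H).
p = 4/16 = 0.250000.
d = −ln(1 − 0.250000) = −ln(0.750000) = 0.2877.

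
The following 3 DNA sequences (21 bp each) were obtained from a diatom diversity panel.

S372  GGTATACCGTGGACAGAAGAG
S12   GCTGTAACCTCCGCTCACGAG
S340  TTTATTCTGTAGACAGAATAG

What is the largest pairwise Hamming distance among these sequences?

14

Pairwise Hamming distances:
  S372 vs S12: 10
  S372 vs S340: 6
  S12 vs S340: 14
The largest is 14, between S12 and S340.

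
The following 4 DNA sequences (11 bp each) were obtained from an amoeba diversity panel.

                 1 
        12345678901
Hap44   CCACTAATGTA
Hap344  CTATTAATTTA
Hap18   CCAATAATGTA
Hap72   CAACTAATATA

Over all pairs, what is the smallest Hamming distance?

Pairwise Hamming distances:
  Hap44 vs Hap344: 3
  Hap44 vs Hap18: 1
  Hap44 vs Hap72: 2
  Hap344 vs Hap18: 3
  Hap344 vs Hap72: 3
  Hap18 vs Hap72: 3
The smallest is 1, between Hap44 and Hap18.

1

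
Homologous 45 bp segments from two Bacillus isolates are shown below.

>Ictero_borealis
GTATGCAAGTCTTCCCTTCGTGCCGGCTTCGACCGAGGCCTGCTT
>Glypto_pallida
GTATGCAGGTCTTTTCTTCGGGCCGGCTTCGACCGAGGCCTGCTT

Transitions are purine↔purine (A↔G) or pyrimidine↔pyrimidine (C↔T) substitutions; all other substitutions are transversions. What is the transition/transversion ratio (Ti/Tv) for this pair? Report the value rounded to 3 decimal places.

3.000

The sequences differ at positions 8 (A/G, transition), 14 (C/T, transition), 15 (C/T, transition), 21 (T/G, transversion).
Of the 4 differences, 3 transitions and 1 transversion, so Ti/Tv = 3/1 = 3.000.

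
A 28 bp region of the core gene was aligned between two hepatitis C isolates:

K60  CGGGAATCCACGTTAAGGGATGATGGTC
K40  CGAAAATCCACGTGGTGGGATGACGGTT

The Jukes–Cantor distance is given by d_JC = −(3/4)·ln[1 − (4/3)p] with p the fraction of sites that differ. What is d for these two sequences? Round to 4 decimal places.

0.3041

Differing sites — 3:G/A; 4:G/A; 14:T/G; 15:A/G; 16:A/T; 24:T/C; 28:C/T.
p = 7/28 = 0.250000.
d = −0.75 · ln(1 − (4/3)·0.250000) = −0.75 · ln(0.666667) = −0.75 · (-0.405465) = 0.3041.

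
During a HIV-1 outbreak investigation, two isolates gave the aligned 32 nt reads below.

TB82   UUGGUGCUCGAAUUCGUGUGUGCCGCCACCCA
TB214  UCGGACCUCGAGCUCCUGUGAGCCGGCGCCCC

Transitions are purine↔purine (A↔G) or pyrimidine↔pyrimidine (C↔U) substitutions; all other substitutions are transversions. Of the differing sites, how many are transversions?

Differing sites — 2:U/C (Ti); 5:U/A (Tv); 6:G/C (Tv); 12:A/G (Ti); 13:U/C (Ti); 16:G/C (Tv); 21:U/A (Tv); 26:C/G (Tv); 28:A/G (Ti); 32:A/C (Tv).
Of the 10 differences, 4 transitions and 6 transversions, so the answer is 6.

6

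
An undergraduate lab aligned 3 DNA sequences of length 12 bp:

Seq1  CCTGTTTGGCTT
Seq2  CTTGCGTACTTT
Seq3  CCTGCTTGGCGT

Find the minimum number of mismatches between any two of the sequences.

Pairwise Hamming distances:
  Seq1 vs Seq2: 6
  Seq1 vs Seq3: 2
  Seq2 vs Seq3: 6
The smallest is 2, between Seq1 and Seq3.

2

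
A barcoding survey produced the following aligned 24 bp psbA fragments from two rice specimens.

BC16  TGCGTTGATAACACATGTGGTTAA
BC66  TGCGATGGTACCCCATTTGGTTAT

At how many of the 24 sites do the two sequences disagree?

6

The sequences differ at positions 5 (T/A), 8 (A/G), 11 (A/C), 13 (A/C), 17 (G/T), 24 (A/T).
That gives 6 mismatches out of 24 aligned sites, so the Hamming distance is 6.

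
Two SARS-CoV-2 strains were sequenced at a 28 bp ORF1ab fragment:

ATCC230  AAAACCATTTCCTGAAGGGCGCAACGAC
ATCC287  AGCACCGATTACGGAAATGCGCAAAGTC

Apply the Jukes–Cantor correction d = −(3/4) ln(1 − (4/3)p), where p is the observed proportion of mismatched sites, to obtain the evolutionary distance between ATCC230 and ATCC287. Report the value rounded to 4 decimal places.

0.4850

Mismatches occur at site 2 (A↔G), site 3 (A↔C), site 7 (A↔G), site 8 (T↔A), site 11 (C↔A), site 13 (T↔G), site 17 (G↔A), site 18 (G↔T), site 25 (C↔A), site 27 (A↔T).
p = 10/28 = 0.357143.
d = −0.75 · ln(1 − (4/3)·0.357143) = −0.75 · ln(0.523809) = −0.75 · (-0.646628) = 0.4850.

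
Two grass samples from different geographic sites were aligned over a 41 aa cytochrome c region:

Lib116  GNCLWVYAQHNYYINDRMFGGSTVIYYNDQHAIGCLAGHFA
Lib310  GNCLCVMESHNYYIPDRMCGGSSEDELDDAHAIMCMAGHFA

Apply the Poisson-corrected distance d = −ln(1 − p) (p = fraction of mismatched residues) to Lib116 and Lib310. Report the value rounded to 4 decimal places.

0.4555

Mismatches occur at site 5 (W↔C), site 7 (Y↔M), site 8 (A↔E), site 9 (Q↔S), site 15 (N↔P), site 19 (F↔C), site 23 (T↔S), site 24 (V↔E), site 25 (I↔D), site 26 (Y↔E), site 27 (Y↔L), site 28 (N↔D), site 30 (Q↔A), site 34 (G↔M), site 36 (L↔M).
p = 15/41 = 0.365854.
d = −ln(1 − 0.365854) = −ln(0.634146) = 0.4555.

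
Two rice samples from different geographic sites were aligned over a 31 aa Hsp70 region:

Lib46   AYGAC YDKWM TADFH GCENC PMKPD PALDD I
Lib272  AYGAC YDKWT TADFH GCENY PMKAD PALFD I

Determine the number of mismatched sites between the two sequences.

Mismatches occur at site 10 (M↔T), site 20 (C↔Y), site 24 (P↔A), site 29 (D↔F).
That gives 4 mismatches out of 31 aligned sites, so the Hamming distance is 4.

4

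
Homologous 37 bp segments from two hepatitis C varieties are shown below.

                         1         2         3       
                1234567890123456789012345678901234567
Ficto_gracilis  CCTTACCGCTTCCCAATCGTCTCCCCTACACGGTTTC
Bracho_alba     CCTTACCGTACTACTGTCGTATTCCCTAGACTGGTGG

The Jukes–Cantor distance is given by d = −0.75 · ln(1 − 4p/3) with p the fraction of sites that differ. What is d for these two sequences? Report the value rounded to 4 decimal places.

The sequences differ at positions 9 (C/T), 10 (T/A), 11 (T/C), 12 (C/T), 13 (C/A), 15 (A/T), 16 (A/G), 21 (C/A), 23 (C/T), 29 (C/G), 32 (G/T), 34 (T/G), 36 (T/G), 37 (C/G).
p = 14/37 = 0.378378.
d = −0.75 · ln(1 − (4/3)·0.378378) = −0.75 · ln(0.495496) = −0.75 · (-0.702196) = 0.5266.

0.5266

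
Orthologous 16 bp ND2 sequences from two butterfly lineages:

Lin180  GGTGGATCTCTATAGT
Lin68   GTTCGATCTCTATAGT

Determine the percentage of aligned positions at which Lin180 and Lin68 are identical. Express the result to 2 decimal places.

Differing sites — 2:G/T; 4:G/C.
14 of the 16 sites match, so the percent identity is 14/16 × 100 = 87.50%.

87.50%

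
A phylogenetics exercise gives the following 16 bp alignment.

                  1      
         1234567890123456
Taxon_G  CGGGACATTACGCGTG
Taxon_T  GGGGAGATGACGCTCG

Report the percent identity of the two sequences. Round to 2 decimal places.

Mismatches occur at site 1 (C/G), site 6 (C/G), site 9 (T/G), site 14 (G/T), site 15 (T/C).
11 of the 16 sites match, so the percent identity is 11/16 × 100 = 68.75%.

68.75%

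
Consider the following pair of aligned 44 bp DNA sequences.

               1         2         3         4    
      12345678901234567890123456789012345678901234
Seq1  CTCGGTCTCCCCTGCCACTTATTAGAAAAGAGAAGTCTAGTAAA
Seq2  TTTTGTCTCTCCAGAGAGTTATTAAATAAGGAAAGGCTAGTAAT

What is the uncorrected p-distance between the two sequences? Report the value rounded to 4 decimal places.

0.3182

Differing sites — 1:C/T; 3:C/T; 4:G/T; 10:C/T; 13:T/A; 15:C/A; 16:C/G; 18:C/G; 25:G/A; 27:A/T; 31:A/G; 32:G/A; 36:T/G; 44:A/T.
There are 14 differences over 44 sites, so p = 14/44 = 0.3182.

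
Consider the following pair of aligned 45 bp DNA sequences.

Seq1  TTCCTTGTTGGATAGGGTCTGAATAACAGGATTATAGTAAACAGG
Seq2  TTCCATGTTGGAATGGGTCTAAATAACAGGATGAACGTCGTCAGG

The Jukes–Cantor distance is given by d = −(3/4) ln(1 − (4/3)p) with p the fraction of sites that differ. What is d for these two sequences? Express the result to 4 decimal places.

Differing sites — 5:T/A; 13:T/A; 14:A/T; 21:G/A; 33:T/G; 35:T/A; 36:A/C; 39:A/C; 40:A/G; 41:A/T.
p = 10/45 = 0.222222.
d = −0.75 · ln(1 − (4/3)·0.222222) = −0.75 · ln(0.703704) = −0.75 · (-0.351397) = 0.2635.

0.2635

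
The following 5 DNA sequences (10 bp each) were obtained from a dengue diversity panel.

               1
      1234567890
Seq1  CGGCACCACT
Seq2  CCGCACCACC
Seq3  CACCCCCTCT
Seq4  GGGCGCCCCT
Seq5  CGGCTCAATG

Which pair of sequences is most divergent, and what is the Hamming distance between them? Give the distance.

7

Pairwise Hamming distances:
  Seq1 vs Seq2: 2
  Seq1 vs Seq3: 4
  Seq1 vs Seq4: 3
  Seq1 vs Seq5: 4
  Seq2 vs Seq3: 5
  Seq2 vs Seq4: 5
  Seq2 vs Seq5: 5
  Seq3 vs Seq4: 5
  Seq3 vs Seq5: 7
  Seq4 vs Seq5: 6
The largest is 7, between Seq3 and Seq5.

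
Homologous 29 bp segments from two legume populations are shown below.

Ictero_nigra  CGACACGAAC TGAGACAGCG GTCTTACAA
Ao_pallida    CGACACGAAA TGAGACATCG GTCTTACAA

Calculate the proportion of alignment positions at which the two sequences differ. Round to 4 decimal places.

0.0690

Mismatches occur at site 10 (C↔A), site 18 (G↔T).
There are 2 differences over 29 sites, so p = 2/29 = 0.0690.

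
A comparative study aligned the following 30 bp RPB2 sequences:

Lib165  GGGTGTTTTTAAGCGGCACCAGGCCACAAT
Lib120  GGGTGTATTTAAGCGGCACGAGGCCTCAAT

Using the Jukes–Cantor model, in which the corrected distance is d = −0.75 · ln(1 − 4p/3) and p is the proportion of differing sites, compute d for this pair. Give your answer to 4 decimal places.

Differing sites — 7:T/A; 20:C/G; 26:A/T.
p = 3/30 = 0.100000.
d = −0.75 · ln(1 − (4/3)·0.100000) = −0.75 · ln(0.866667) = −0.75 · (-0.143100) = 0.1073.

0.1073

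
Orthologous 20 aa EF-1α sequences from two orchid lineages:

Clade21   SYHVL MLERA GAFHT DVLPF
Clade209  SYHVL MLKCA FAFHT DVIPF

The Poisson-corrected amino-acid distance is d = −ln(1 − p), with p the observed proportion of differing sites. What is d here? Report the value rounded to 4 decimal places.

Differing sites — 8:E/K; 9:R/C; 11:G/F; 18:L/I.
p = 4/20 = 0.200000.
d = −ln(1 − 0.200000) = −ln(0.800000) = 0.2231.

0.2231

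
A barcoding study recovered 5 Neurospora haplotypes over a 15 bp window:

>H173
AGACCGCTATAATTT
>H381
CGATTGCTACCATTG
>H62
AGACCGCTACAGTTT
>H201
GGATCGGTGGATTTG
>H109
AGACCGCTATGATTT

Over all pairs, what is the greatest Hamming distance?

Pairwise Hamming distances:
  H173 vs H381: 6
  H173 vs H62: 2
  H173 vs H201: 7
  H173 vs H109: 1
  H381 vs H62: 6
  H381 vs H201: 7
  H381 vs H109: 6
  H62 vs H201: 7
  H62 vs H109: 3
  H201 vs H109: 8
The largest is 8, between H201 and H109.

8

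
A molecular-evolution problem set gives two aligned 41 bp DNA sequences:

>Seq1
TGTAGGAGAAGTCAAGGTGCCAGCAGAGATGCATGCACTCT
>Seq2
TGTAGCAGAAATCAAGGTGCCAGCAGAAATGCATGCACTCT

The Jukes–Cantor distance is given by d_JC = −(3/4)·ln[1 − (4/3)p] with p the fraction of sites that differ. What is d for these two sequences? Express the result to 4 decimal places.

0.0770

Mismatches occur at site 6 (G↔C), site 11 (G↔A), site 28 (G↔A).
p = 3/41 = 0.073171.
d = −0.75 · ln(1 − (4/3)·0.073171) = −0.75 · ln(0.902439) = −0.75 · (-0.102654) = 0.0770.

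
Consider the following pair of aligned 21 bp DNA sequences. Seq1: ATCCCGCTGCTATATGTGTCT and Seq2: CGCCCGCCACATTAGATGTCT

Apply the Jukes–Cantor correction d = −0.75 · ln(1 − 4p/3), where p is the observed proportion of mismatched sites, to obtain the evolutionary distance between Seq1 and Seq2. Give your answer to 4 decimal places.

Mismatches occur at site 1 (A→C), site 2 (T→G), site 8 (T→C), site 9 (G→A), site 11 (T→A), site 12 (A→T), site 15 (T→G), site 16 (G→A).
p = 8/21 = 0.380952.
d = −0.75 · ln(1 − (4/3)·0.380952) = −0.75 · ln(0.492064) = −0.75 · (-0.709146) = 0.5319.

0.5319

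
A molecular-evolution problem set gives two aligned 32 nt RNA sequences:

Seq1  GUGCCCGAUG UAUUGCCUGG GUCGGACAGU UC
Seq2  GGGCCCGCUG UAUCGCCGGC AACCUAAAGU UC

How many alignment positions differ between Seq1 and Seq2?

The sequences differ at positions 2 (U/G), 8 (A/C), 14 (U/C), 18 (U/G), 20 (G/C), 21 (G/A), 22 (U/A), 24 (G/C), 25 (G/U), 27 (C/A).
That gives 10 mismatches out of 32 aligned sites, so the Hamming distance is 10.

10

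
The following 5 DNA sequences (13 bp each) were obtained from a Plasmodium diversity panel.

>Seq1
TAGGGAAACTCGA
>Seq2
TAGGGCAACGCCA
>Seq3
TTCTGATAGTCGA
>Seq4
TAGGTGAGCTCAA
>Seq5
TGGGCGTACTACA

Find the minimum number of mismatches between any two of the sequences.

Pairwise Hamming distances:
  Seq1 vs Seq2: 3
  Seq1 vs Seq3: 5
  Seq1 vs Seq4: 4
  Seq1 vs Seq5: 6
  Seq2 vs Seq3: 8
  Seq2 vs Seq4: 5
  Seq2 vs Seq5: 6
  Seq3 vs Seq4: 9
  Seq3 vs Seq5: 8
  Seq4 vs Seq5: 6
The smallest is 3, between Seq1 and Seq2.

3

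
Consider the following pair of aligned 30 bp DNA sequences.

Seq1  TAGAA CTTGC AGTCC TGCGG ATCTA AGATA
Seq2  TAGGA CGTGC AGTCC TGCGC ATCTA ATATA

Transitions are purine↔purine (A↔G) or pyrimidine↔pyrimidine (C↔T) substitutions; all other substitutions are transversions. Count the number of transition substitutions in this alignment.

Differing sites — 4:A/G (Ti); 7:T/G (Tv); 20:G/C (Tv); 27:G/T (Tv).
Of the 4 differences, 1 transition and 3 transversions, so the answer is 1.

1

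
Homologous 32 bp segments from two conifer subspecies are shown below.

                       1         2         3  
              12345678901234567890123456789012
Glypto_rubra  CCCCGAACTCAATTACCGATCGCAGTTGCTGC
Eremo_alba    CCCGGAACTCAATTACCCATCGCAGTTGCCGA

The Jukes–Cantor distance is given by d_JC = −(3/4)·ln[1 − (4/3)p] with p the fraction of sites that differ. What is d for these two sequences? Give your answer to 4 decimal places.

The sequences differ at positions 4 (C/G), 18 (G/C), 30 (T/C), 32 (C/A).
p = 4/32 = 0.125000.
d = −0.75 · ln(1 − (4/3)·0.125000) = −0.75 · ln(0.833333) = −0.75 · (-0.182322) = 0.1367.

0.1367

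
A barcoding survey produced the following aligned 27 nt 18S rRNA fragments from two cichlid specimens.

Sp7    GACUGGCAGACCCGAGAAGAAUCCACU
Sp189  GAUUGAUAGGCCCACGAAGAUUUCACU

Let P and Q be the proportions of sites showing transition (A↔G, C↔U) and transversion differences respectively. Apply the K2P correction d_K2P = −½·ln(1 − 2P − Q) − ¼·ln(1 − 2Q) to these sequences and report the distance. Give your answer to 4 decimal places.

The sequences differ at positions 3 (C/U, transition), 6 (G/A, transition), 7 (C/U, transition), 10 (A/G, transition), 14 (G/A, transition), 15 (A/C, transversion), 21 (A/U, transversion), 23 (C/U, transition).
Of the 8 differences, 6 transitions and 2 transversions over 27 sites: P = 6/27 = 0.222222, Q = 2/27 = 0.074074.
d = −0.5·ln(0.481482) − 0.25·ln(0.851852) = −0.5·(-0.730886) − 0.25·(-0.160342) = 0.4055.

0.4055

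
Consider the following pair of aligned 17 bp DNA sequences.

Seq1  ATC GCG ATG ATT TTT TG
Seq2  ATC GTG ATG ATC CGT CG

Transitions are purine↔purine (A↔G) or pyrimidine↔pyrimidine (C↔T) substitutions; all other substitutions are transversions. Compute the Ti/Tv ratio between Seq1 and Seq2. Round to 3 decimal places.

The sequences differ at positions 5 (C/T, transition), 12 (T/C, transition), 13 (T/C, transition), 14 (T/G, transversion), 16 (T/C, transition).
Of the 5 differences, 4 transitions and 1 transversion, so Ti/Tv = 4/1 = 4.000.

4.000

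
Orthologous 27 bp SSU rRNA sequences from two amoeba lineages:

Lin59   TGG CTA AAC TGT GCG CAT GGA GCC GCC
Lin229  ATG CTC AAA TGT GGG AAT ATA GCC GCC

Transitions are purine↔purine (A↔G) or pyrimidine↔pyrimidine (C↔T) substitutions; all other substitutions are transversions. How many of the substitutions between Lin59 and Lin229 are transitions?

Differing sites — 1:T/A (Tv); 2:G/T (Tv); 6:A/C (Tv); 9:C/A (Tv); 14:C/G (Tv); 16:C/A (Tv); 19:G/A (Ti); 20:G/T (Tv).
Of the 8 differences, 1 transition and 7 transversions, so the answer is 1.

1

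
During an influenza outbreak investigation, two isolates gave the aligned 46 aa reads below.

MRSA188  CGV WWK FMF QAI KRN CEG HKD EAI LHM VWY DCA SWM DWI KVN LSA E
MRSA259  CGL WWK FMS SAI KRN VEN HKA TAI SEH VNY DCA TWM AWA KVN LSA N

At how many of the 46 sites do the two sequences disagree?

Differing sites — 3:V/L; 9:F/S; 10:Q/S; 16:C/V; 18:G/N; 21:D/A; 22:E/T; 25:L/S; 26:H/E; 27:M/H; 29:W/N; 34:S/T; 37:D/A; 39:I/A; 46:E/N.
That gives 15 mismatches out of 46 aligned sites, so the Hamming distance is 15.

15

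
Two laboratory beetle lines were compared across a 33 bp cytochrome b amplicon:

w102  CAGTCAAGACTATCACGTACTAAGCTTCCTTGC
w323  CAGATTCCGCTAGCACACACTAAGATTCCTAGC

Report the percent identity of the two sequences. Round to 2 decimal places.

Differing sites — 4:T/A; 5:C/T; 6:A/T; 7:A/C; 8:G/C; 9:A/G; 13:T/G; 17:G/A; 18:T/C; 25:C/A; 31:T/A.
22 of the 33 sites match, so the percent identity is 22/33 × 100 = 66.67%.

66.67%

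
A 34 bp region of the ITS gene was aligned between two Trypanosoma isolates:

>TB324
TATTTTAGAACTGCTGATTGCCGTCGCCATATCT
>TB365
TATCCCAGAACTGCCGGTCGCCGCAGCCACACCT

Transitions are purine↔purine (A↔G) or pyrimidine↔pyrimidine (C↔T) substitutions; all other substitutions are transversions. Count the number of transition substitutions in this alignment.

Differing sites — 4:T/C (Ti); 5:T/C (Ti); 6:T/C (Ti); 15:T/C (Ti); 17:A/G (Ti); 19:T/C (Ti); 24:T/C (Ti); 25:C/A (Tv); 30:T/C (Ti); 32:T/C (Ti).
Of the 10 differences, 9 transitions and 1 transversion, so the answer is 9.

9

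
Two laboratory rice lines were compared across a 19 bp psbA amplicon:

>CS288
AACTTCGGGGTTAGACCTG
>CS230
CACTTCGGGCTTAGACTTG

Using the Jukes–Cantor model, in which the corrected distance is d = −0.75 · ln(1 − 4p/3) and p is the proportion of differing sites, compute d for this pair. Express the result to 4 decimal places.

0.1773

Mismatches occur at site 1 (A/C), site 10 (G/C), site 17 (C/T).
p = 3/19 = 0.157895.
d = −0.75 · ln(1 − (4/3)·0.157895) = −0.75 · ln(0.789473) = −0.75 · (-0.236390) = 0.1773.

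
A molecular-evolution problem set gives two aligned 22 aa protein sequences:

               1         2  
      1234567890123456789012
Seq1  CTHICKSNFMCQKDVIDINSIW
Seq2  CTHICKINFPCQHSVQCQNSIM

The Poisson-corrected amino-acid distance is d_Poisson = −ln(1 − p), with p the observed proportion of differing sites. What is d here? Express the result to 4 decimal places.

Mismatches occur at site 7 (S/I), site 10 (M/P), site 13 (K/H), site 14 (D/S), site 16 (I/Q), site 17 (D/C), site 18 (I/Q), site 22 (W/M).
p = 8/22 = 0.363636.
d = −ln(1 − 0.363636) = −ln(0.636364) = 0.4520.

0.4520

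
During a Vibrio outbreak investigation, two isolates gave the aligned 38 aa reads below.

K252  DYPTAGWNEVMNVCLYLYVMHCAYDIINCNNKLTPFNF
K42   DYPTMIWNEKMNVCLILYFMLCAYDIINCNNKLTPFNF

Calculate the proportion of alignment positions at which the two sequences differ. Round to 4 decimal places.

Mismatches occur at site 5 (A→M), site 6 (G→I), site 10 (V→K), site 16 (Y→I), site 19 (V→F), site 21 (H→L).
There are 6 differences over 38 sites, so p = 6/38 = 0.1579.

0.1579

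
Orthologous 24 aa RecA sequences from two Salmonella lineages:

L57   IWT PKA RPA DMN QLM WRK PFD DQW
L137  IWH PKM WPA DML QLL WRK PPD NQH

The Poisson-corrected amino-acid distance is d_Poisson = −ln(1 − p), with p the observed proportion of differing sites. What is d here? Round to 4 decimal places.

0.4055

Differing sites — 3:T/H; 6:A/M; 7:R/W; 12:N/L; 15:M/L; 20:F/P; 22:D/N; 24:W/H.
p = 8/24 = 0.333333.
d = −ln(1 − 0.333333) = −ln(0.666667) = 0.4055.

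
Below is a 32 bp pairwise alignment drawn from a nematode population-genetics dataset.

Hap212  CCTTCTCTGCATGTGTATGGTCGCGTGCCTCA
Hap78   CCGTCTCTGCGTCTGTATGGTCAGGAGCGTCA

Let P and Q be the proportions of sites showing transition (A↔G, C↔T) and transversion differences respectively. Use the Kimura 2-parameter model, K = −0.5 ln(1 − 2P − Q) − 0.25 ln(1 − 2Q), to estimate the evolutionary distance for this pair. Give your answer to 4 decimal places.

0.2588

The sequences differ at positions 3 (T/G, transversion), 11 (A/G, transition), 13 (G/C, transversion), 23 (G/A, transition), 24 (C/G, transversion), 26 (T/A, transversion), 29 (C/G, transversion).
Of the 7 differences, 2 transitions and 5 transversions over 32 sites: P = 2/32 = 0.062500, Q = 5/32 = 0.156250.
d = −0.5·ln(0.718750) − 0.25·ln(0.687500) = −0.5·(-0.330242) − 0.25·(-0.374693) = 0.2588.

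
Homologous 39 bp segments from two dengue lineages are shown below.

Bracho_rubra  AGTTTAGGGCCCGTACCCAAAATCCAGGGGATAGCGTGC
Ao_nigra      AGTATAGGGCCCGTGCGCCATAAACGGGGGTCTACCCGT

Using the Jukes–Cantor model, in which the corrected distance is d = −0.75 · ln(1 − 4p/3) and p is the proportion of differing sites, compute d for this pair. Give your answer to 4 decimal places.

Mismatches occur at site 4 (T→A), site 15 (A→G), site 17 (C→G), site 19 (A→C), site 21 (A→T), site 23 (T→A), site 24 (C→A), site 26 (A→G), site 31 (A→T), site 32 (T→C), site 33 (A→T), site 34 (G→A), site 36 (G→C), site 37 (T→C), site 39 (C→T).
p = 15/39 = 0.384615.
d = −0.75 · ln(1 − (4/3)·0.384615) = −0.75 · ln(0.487180) = −0.75 · (-0.719122) = 0.5393.

0.5393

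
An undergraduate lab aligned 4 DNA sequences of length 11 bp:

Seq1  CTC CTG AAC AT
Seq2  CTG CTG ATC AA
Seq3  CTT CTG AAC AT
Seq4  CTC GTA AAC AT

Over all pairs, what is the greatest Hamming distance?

Pairwise Hamming distances:
  Seq1 vs Seq2: 3
  Seq1 vs Seq3: 1
  Seq1 vs Seq4: 2
  Seq2 vs Seq3: 3
  Seq2 vs Seq4: 5
  Seq3 vs Seq4: 3
The largest is 5, between Seq2 and Seq4.

5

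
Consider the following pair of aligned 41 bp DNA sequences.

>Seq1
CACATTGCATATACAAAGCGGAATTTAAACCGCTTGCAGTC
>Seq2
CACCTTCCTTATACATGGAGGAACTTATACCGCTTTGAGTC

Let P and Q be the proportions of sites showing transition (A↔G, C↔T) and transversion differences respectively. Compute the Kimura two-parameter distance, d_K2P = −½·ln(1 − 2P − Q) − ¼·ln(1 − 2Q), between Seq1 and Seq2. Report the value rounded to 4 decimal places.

Mismatches occur at site 4 (A/C, transversion), site 7 (G/C, transversion), site 9 (A/T, transversion), site 16 (A/T, transversion), site 17 (A/G, transition), site 19 (C/A, transversion), site 24 (T/C, transition), site 28 (A/T, transversion), site 36 (G/T, transversion), site 37 (C/G, transversion).
Of the 10 differences, 2 transitions and 8 transversions over 41 sites: P = 2/41 = 0.048780, Q = 8/41 = 0.195122.
d = −0.5·ln(0.707318) − 0.25·ln(0.609756) = −0.5·(-0.346275) − 0.25·(-0.494696) = 0.2968.

0.2968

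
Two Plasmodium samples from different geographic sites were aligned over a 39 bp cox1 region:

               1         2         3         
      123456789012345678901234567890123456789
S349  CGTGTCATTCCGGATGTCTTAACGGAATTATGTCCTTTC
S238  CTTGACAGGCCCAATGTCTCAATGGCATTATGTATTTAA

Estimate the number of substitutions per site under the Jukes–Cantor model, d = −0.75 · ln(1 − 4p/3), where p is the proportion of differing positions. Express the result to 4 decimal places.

Mismatches occur at site 2 (G/T), site 5 (T/A), site 8 (T/G), site 9 (T/G), site 12 (G/C), site 13 (G/A), site 20 (T/C), site 23 (C/T), site 26 (A/C), site 34 (C/A), site 35 (C/T), site 38 (T/A), site 39 (C/A).
p = 13/39 = 0.333333.
d = −0.75 · ln(1 − (4/3)·0.333333) = −0.75 · ln(0.555556) = −0.75 · (-0.587786) = 0.4408.

0.4408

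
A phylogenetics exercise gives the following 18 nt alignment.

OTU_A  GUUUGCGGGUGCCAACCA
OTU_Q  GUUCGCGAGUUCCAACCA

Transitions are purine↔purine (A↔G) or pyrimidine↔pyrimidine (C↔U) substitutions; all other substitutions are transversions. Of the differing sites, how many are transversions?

The sequences differ at positions 4 (U/C, transition), 8 (G/A, transition), 11 (G/U, transversion).
Of the 3 differences, 2 transitions and 1 transversion, so the answer is 1.

1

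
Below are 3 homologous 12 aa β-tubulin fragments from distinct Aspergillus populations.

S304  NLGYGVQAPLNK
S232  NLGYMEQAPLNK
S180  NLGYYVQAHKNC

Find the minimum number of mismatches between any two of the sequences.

Pairwise Hamming distances:
  S304 vs S232: 2
  S304 vs S180: 4
  S232 vs S180: 5
The smallest is 2, between S304 and S232.

2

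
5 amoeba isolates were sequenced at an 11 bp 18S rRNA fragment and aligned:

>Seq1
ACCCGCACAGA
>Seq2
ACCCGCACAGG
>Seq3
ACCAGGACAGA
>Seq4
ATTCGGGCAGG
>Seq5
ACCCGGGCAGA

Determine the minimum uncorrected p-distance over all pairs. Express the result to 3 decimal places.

0.091

Pairwise Hamming distances:
  Seq1 vs Seq2: 1
  Seq1 vs Seq3: 2
  Seq1 vs Seq4: 5
  Seq1 vs Seq5: 2
  Seq2 vs Seq3: 3
  Seq2 vs Seq4: 4
  Seq2 vs Seq5: 3
  Seq3 vs Seq4: 5
  Seq3 vs Seq5: 2
  Seq4 vs Seq5: 3
The smallest is 1 mismatch, between Seq1 and Seq2; p = 1/11 = 0.091.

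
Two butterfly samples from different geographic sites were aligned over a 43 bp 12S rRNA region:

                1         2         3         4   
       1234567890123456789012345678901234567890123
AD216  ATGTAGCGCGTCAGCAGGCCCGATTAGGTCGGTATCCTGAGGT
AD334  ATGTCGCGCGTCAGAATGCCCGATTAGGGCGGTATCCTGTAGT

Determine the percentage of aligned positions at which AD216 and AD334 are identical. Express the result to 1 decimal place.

Mismatches occur at site 5 (A↔C), site 15 (C↔A), site 17 (G↔T), site 29 (T↔G), site 40 (A↔T), site 41 (G↔A).
37 of the 43 sites match, so the percent identity is 37/43 × 100 = 86.0%.

86.0%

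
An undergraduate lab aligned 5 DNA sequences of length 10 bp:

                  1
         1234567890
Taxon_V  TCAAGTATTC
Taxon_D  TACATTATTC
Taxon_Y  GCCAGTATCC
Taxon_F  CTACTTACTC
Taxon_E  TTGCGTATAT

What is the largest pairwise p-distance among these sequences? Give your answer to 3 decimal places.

Pairwise Hamming distances:
  Taxon_V vs Taxon_D: 3
  Taxon_V vs Taxon_Y: 3
  Taxon_V vs Taxon_F: 5
  Taxon_V vs Taxon_E: 5
  Taxon_D vs Taxon_Y: 4
  Taxon_D vs Taxon_F: 5
  Taxon_D vs Taxon_E: 6
  Taxon_Y vs Taxon_F: 7
  Taxon_Y vs Taxon_E: 6
  Taxon_F vs Taxon_E: 6
The largest is 7 mismatches, between Taxon_Y and Taxon_F; p = 7/10 = 0.700.

0.700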